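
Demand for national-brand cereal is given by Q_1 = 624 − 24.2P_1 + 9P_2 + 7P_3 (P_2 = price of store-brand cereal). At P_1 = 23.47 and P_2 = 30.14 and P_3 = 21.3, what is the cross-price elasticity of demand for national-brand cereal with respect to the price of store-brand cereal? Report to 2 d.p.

0.57

At P_1 = 23.47 and P_2 = 30.14 and P_3 = 21.3: Q_1 = 476.386.
∂Q_1/∂P_2 = 9.
ε = (∂Q_1/∂P_2)(P_2/Q_1) = 9 × (30.14/476.386) ≈ 0.57.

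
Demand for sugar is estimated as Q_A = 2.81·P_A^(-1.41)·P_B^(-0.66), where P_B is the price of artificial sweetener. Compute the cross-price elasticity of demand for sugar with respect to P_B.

-0.66

In a log-linear (constant-elasticity) demand function, the coefficient on the exponent of P_B is the cross-price elasticity.
ε = -0.66. Negative, so sugar and artificial sweetener are complements.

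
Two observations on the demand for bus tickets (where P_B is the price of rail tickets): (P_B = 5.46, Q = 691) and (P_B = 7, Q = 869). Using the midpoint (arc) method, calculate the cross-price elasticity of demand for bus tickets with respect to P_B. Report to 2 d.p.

0.92

ΔQ_A = 869 − 691 = 178; ΔP_B = 7 − 5.46 = 1.54.
Midpoints: Q̄_A = 780.0, P̄_B = 6.23.
ε = (ΔQ_A/Q̄_A)/(ΔP_B/P̄_B) = (178/780.0)/(1.54/6.23) ≈ 0.92.
ε > 0: bus tickets and rail tickets are substitutes.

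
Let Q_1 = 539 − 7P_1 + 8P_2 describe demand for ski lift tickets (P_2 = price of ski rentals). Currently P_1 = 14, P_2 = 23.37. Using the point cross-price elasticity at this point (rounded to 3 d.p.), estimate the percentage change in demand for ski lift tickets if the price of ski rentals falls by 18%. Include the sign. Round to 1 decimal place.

At P_1 = 14, P_2 = 23.37: Q_1 = 627.96.
∂Q_1/∂P_2 = 8.
ε = (∂Q_1/∂P_2)(P_2/Q_1) = 8.0000 × 23.37/627.96 ≈ 0.298.
%ΔQ_1 ≈ ε × %ΔP_2 = 0.298 × (-18%) = -5.4%.

-5.4%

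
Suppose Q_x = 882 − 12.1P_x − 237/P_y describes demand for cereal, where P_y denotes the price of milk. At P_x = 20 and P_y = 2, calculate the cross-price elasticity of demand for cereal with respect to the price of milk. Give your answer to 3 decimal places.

At P_x = 20 and P_y = 2: Q_x = 521.5.
∂Q_x/∂P_y = 237/P_y² = 59.2500.
ε = (∂Q_x/∂P_y)(P_y/Q_x) = 59.2500 × (2/521.5) ≈ 0.227.
ε > 0: substitutes.

0.227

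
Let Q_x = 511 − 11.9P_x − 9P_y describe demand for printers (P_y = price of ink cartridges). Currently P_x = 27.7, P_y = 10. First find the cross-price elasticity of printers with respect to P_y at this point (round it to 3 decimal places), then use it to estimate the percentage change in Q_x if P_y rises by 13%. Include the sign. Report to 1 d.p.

-12.8%

At P_x = 27.7, P_y = 10: Q_x = 91.37.
∂Q_x/∂P_y = -9.
ε = (∂Q_x/∂P_y)(P_y/Q_x) = -9.0000 × 10/91.37 ≈ -0.985.
%ΔQ_x ≈ ε × %ΔP_y = -0.985 × (13%) = -12.8%.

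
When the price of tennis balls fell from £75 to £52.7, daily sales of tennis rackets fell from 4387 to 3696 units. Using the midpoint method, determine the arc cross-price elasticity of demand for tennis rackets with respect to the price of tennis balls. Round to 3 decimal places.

ΔQ_A = 3696 − 4387 = -691; ΔP_B = 52.7 − 75 = -22.3.
Midpoints: Q̄_A = 4041.5, P̄_B = 63.85.
ε = (ΔQ_A/Q̄_A)/(ΔP_B/P̄_B) = (-691/4041.5)/(-22.3/63.85) ≈ 0.490.

0.490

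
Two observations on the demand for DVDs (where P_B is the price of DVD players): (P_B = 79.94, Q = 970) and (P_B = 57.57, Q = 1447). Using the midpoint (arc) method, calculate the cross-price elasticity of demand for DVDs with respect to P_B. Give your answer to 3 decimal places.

-1.213

ΔQ_A = 1447 − 970 = 477; ΔP_B = 57.57 − 79.94 = -22.37.
Midpoints: Q̄_A = 1208.5, P̄_B = 68.75.
ε = (ΔQ_A/Q̄_A)/(ΔP_B/P̄_B) = (477/1208.5)/(-22.37/68.75) ≈ -1.213.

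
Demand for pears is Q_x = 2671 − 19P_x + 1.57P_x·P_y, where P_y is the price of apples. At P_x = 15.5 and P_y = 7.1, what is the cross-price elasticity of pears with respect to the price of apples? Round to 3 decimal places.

At P_x = 15.5 and P_y = 7.1: Q_x = 2549.278.
∂Q_x/∂P_y = 1.57P_x = 1.57(15.5) = 24.3350.
ε = (∂Q_x/∂P_y)(P_y/Q_x) = 24.3350 × (7.1/2549.278) ≈ 0.068.
ε > 0: substitutes.

0.068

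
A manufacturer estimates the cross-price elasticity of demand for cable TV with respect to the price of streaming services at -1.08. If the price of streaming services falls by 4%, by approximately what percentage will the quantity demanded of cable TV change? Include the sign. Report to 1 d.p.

%ΔQ ≈ ε × %ΔP of streaming services = -1.08 × (-4%) = 4.3%.

4.3%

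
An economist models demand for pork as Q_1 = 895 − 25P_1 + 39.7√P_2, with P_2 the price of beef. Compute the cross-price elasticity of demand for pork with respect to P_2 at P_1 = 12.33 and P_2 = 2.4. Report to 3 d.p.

At P_1 = 12.33 and P_2 = 2.4: Q_1 = 648.253.
∂Q_1/∂P_2 = 39.7/(2√P_2) = 39.7/(2√2.4) = 12.8131.
ε = (∂Q_1/∂P_2)(P_2/Q_1) = 12.8131 × (2.4/648.253) ≈ 0.047.

0.047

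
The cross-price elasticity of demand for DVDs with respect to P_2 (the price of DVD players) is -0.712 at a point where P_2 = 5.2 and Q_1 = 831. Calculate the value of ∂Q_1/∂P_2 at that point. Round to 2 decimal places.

-113.78

ε = (∂Q_1/∂P_2)·(P_2/Q_1) ⇒ ∂Q_1/∂P_2 = ε·Q_1/P_2 = -0.712 × 831/5.2 ≈ -113.78.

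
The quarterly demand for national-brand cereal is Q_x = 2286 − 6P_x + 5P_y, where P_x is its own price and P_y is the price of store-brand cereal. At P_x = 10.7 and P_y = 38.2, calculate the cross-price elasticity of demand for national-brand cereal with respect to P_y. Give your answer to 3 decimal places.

At P_x = 10.7 and P_y = 38.2: Q_x = 2412.8.
∂Q_x/∂P_y = 5.
ε = (∂Q_x/∂P_y)(P_y/Q_x) = 5 × (38.2/2412.8) ≈ 0.079.
Since ε > 0, national-brand cereal and store-brand cereal are substitutes.

0.079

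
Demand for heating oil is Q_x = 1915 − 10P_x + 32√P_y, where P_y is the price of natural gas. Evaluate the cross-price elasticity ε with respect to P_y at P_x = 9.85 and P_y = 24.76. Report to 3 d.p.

At P_x = 9.85 and P_y = 24.76: Q_x = 1975.730.
∂Q_x/∂P_y = 32/(2√P_y) = 32/(2√24.76) = 3.2155.
ε = (∂Q_x/∂P_y)(P_y/Q_x) = 3.2155 × (24.76/1975.730) ≈ 0.040.
ε > 0: substitutes.

0.040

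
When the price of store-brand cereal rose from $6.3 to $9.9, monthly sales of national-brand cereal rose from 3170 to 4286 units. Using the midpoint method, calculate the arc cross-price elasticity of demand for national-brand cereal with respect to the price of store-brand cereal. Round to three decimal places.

0.674

ΔQ_A = 4286 − 3170 = 1116; ΔP_B = 9.9 − 6.3 = 3.6.
Midpoints: Q̄_A = 3728.0, P̄_B = 8.10.
ε = (ΔQ_A/Q̄_A)/(ΔP_B/P̄_B) = (1116/3728.0)/(3.6/8.10) ≈ 0.674.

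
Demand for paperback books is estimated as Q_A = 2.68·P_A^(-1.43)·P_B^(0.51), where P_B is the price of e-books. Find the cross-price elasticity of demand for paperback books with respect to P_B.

In a log-linear (constant-elasticity) demand function, the coefficient on the exponent of P_B is the cross-price elasticity.
ε = 0.51. Positive, so paperback books and e-books are substitutes.

0.51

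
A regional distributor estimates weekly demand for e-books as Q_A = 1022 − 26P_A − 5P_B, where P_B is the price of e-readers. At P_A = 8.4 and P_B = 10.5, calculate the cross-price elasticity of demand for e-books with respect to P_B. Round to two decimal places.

-0.07

At P_A = 8.4 and P_B = 10.5: Q_A = 751.1.
∂Q_A/∂P_B = -5.
ε = (∂Q_A/∂P_B)(P_B/Q_A) = -5 × (10.5/751.1) ≈ -0.07.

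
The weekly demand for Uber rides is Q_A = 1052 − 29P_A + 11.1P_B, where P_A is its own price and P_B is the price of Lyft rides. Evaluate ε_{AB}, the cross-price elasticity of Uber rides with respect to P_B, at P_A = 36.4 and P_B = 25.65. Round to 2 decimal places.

At P_A = 36.4 and P_B = 25.65: Q_A = 281.115.
∂Q_A/∂P_B = 11.1.
ε = (∂Q_A/∂P_B)(P_B/Q_A) = 11.1 × (25.65/281.115) ≈ 1.01.

1.01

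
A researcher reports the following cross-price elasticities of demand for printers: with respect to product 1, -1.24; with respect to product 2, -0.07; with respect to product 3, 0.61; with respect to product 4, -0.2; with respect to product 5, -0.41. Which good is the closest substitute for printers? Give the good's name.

Substitutes have ε > 0. Among the positive values, 0.61 (product 3) is largest.

product 3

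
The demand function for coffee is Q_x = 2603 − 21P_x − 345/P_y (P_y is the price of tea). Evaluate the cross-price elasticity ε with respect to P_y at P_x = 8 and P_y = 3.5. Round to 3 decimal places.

0.042

At P_x = 8 and P_y = 3.5: Q_x = 2336.429.
∂Q_x/∂P_y = 345/P_y² = 28.1633.
ε = (∂Q_x/∂P_y)(P_y/Q_x) = 28.1633 × (3.5/2336.429) ≈ 0.042.
ε > 0: substitutes.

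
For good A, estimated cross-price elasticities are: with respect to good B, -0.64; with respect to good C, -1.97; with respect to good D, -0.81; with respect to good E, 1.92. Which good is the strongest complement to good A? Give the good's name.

good C

Complements have ε < 0. The most negative value is -1.97 (good C).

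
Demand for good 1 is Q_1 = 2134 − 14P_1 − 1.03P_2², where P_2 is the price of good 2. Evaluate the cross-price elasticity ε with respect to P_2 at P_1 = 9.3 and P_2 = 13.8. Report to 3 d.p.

At P_1 = 9.3 and P_2 = 13.8: Q_1 = 1807.647.
∂Q_1/∂P_2 = -2.06P_2 = -2.06(13.8) = -28.4280.
ε = (∂Q_1/∂P_2)(P_2/Q_1) = -28.4280 × (13.8/1807.647) ≈ -0.217.
ε < 0: complements.

-0.217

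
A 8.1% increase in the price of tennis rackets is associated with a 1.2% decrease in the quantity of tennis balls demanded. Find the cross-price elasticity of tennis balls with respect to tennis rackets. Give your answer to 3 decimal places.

-0.148

ε = (%ΔQ of tennis balls) / (%ΔP of tennis rackets) = (-1.2%) / (8.1%) ≈ -0.148.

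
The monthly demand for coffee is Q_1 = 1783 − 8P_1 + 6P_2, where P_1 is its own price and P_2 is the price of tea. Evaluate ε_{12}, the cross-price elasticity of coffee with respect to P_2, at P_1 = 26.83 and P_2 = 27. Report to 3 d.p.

0.094

At P_1 = 26.83 and P_2 = 27: Q_1 = 1730.36.
∂Q_1/∂P_2 = 6.
ε = (∂Q_1/∂P_2)(P_2/Q_1) = 6 × (27/1730.36) ≈ 0.094.
Since ε > 0, coffee and tea are substitutes.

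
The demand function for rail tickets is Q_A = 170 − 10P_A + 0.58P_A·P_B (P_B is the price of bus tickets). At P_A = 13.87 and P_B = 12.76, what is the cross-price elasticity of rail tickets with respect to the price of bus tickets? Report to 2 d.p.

0.77

At P_A = 13.87 and P_B = 12.76: Q_A = 133.949.
∂Q_A/∂P_B = 0.58P_A = 0.58(13.87) = 8.0446.
ε = (∂Q_A/∂P_B)(P_B/Q_A) = 8.0446 × (12.76/133.949) ≈ 0.77.
ε > 0: substitutes.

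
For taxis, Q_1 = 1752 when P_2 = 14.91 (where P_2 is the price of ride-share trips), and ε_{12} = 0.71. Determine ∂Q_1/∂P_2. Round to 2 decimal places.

83.43

ε = (∂Q_1/∂P_2)·(P_2/Q_1) ⇒ ∂Q_1/∂P_2 = ε·Q_1/P_2 = 0.71 × 1752/14.91 ≈ 83.43.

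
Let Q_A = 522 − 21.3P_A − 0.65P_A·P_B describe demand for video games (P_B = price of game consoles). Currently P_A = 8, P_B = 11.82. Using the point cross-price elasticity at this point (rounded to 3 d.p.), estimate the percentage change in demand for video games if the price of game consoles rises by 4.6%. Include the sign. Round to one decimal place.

At P_A = 8, P_B = 11.82: Q_A = 290.136.
∂Q_A/∂P_B = -0.65P_A = -5.2000.
ε = (∂Q_A/∂P_B)(P_B/Q_A) = -5.2000 × 11.82/290.136 ≈ -0.212.
%ΔQ_A ≈ ε × %ΔP_B = -0.212 × (4.6%) = -1.0%.

-1.0%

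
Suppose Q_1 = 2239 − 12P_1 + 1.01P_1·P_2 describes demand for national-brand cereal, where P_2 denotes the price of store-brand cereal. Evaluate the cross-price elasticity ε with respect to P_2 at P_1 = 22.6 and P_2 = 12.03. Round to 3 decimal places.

At P_1 = 22.6 and P_2 = 12.03: Q_1 = 2242.397.
∂Q_1/∂P_2 = 1.01P_1 = 1.01(22.6) = 22.8260.
ε = (∂Q_1/∂P_2)(P_2/Q_1) = 22.8260 × (12.03/2242.397) ≈ 0.122.

0.122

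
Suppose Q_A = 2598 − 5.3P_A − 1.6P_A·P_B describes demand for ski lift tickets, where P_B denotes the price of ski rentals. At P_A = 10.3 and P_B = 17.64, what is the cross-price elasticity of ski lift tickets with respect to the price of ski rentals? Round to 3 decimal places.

-0.129

At P_A = 10.3 and P_B = 17.64: Q_A = 2252.703.
∂Q_A/∂P_B = -1.6P_A = -1.6(10.3) = -16.4800.
ε = (∂Q_A/∂P_B)(P_B/Q_A) = -16.4800 × (17.64/2252.703) ≈ -0.129.
ε < 0: complements.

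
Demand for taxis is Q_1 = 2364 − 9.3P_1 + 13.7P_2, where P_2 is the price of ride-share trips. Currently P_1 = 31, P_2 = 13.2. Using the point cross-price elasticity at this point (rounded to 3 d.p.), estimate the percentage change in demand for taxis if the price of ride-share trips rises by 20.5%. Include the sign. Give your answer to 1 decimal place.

At P_1 = 31, P_2 = 13.2: Q_1 = 2256.54.
∂Q_1/∂P_2 = 13.7.
ε = (∂Q_1/∂P_2)(P_2/Q_1) = 13.7000 × 13.2/2256.54 ≈ 0.080.
%ΔQ_1 ≈ ε × %ΔP_2 = 0.080 × (20.5%) = 1.6%.

1.6%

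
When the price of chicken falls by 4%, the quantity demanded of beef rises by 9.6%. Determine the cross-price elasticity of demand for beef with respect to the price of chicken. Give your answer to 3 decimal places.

ε = (%ΔQ of beef) / (%ΔP of chicken) = (9.6%) / (-4%) ≈ -2.400.
Negative cross-price elasticity: complements.

-2.400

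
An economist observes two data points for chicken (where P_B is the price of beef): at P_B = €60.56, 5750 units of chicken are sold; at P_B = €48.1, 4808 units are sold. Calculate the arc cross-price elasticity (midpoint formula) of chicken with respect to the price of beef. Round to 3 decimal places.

0.778

ΔQ_A = 4808 − 5750 = -942; ΔP_B = 48.1 − 60.56 = -12.46.
Midpoints: Q̄_A = 5279.0, P̄_B = 54.33.
ε = (ΔQ_A/Q̄_A)/(ΔP_B/P̄_B) = (-942/5279.0)/(-12.46/54.33) ≈ 0.778.
ε > 0: chicken and beef are substitutes.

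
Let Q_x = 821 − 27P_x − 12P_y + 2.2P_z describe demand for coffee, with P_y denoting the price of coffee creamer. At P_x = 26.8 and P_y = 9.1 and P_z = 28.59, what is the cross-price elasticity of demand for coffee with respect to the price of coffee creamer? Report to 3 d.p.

At P_x = 26.8 and P_y = 9.1 and P_z = 28.59: Q_x = 51.098.
∂Q_x/∂P_y = -12.
ε = (∂Q_x/∂P_y)(P_y/Q_x) = -12 × (9.1/51.098) ≈ -2.137.

-2.137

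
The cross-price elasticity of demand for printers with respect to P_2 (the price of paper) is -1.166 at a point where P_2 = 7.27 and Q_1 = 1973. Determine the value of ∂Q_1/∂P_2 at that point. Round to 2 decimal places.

ε = (∂Q_1/∂P_2)·(P_2/Q_1) ⇒ ∂Q_1/∂P_2 = ε·Q_1/P_2 = -1.166 × 1973/7.27 ≈ -316.44.

-316.44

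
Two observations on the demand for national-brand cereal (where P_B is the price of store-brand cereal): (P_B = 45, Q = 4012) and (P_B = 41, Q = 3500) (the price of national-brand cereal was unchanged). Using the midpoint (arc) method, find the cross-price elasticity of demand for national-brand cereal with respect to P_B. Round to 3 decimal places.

ΔQ_A = 3500 − 4012 = -512; ΔP_B = 41 − 45 = -4.
Midpoints: Q̄_A = 3756.0, P̄_B = 43.00.
ε = (ΔQ_A/Q̄_A)/(ΔP_B/P̄_B) = (-512/3756.0)/(-4/43.00) ≈ 1.465.

1.465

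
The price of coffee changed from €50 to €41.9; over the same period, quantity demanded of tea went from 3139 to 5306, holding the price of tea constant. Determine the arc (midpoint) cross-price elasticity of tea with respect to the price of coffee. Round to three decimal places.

-2.911

ΔQ_A = 5306 − 3139 = 2167; ΔP_B = 41.9 − 50 = -8.1.
Midpoints: Q̄_A = 4222.5, P̄_B = 45.95.
ε = (ΔQ_A/Q̄_A)/(ΔP_B/P̄_B) = (2167/4222.5)/(-8.1/45.95) ≈ -2.911.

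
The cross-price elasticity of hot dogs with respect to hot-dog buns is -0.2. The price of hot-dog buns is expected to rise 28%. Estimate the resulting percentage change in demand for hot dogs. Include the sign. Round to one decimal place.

%ΔQ ≈ ε × %ΔP of hot-dog buns = -0.2 × (28%) = -5.6%.
Demand for hot dogs falls by about 5.6%.

-5.6%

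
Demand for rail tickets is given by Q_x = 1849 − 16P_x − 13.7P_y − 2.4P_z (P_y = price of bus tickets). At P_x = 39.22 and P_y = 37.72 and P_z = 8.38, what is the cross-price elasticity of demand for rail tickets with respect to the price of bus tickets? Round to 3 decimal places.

-0.755

At P_x = 39.22 and P_y = 37.72 and P_z = 8.38: Q_x = 684.604.
∂Q_x/∂P_y = -13.7.
ε = (∂Q_x/∂P_y)(P_y/Q_x) = -13.7 × (37.72/684.604) ≈ -0.755.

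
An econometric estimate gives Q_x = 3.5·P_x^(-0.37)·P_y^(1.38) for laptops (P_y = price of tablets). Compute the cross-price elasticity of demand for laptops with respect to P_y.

In a log-linear (constant-elasticity) demand function, the coefficient on the exponent of P_y is the cross-price elasticity.
ε = 1.38. Positive, so laptops and tablets are substitutes.

1.38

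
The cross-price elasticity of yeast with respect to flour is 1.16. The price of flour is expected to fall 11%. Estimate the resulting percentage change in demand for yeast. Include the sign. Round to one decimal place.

-12.8%

%ΔQ ≈ ε × %ΔP of flour = 1.16 × (-11%) = -12.8%.
Demand for yeast falls by about 12.8%.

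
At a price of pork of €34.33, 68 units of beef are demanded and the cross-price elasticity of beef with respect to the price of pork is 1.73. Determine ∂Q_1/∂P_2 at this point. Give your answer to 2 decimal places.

ε = (∂Q_1/∂P_2)·(P_2/Q_1) ⇒ ∂Q_1/∂P_2 = ε·Q_1/P_2 = 1.73 × 68/34.33 ≈ 3.43.

3.43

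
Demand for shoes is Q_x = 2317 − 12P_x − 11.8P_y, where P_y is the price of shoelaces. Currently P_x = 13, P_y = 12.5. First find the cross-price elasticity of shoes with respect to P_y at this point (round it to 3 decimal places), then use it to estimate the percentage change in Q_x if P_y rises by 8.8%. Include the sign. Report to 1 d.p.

-0.6%

At P_x = 13, P_y = 12.5: Q_x = 2013.5.
∂Q_x/∂P_y = -11.8.
ε = (∂Q_x/∂P_y)(P_y/Q_x) = -11.8000 × 12.5/2013.5 ≈ -0.073.
%ΔQ_x ≈ ε × %ΔP_y = -0.073 × (8.8%) = -0.6%.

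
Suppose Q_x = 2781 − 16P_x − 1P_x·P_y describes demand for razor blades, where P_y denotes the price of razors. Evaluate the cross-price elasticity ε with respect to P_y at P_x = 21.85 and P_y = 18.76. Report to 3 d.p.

At P_x = 21.85 and P_y = 18.76: Q_x = 2021.494.
∂Q_x/∂P_y = -1P_x = -1(21.85) = -21.8500.
ε = (∂Q_x/∂P_y)(P_y/Q_x) = -21.8500 × (18.76/2021.494) ≈ -0.203.

-0.203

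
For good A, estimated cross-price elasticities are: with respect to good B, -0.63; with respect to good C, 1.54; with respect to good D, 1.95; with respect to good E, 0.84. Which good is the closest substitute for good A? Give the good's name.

Substitutes have ε > 0. Among the positive values, 1.95 (good D) is largest.

good D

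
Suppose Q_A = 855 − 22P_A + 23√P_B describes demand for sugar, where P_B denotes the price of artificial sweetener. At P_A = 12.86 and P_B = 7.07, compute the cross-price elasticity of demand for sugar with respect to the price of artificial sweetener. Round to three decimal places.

0.048

At P_A = 12.86 and P_B = 7.07: Q_A = 633.236.
∂Q_A/∂P_B = 23/(2√P_B) = 23/(2√7.07) = 4.3250.
ε = (∂Q_A/∂P_B)(P_B/Q_A) = 4.3250 × (7.07/633.236) ≈ 0.048.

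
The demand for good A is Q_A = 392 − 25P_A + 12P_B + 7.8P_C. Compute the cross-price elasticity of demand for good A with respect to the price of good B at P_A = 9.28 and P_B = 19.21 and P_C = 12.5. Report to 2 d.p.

0.47

At P_A = 9.28 and P_B = 19.21 and P_C = 12.5: Q_A = 488.02.
∂Q_A/∂P_B = 12.
ε = (∂Q_A/∂P_B)(P_B/Q_A) = 12 × (19.21/488.02) ≈ 0.47.
Since ε > 0, good A and good B are substitutes.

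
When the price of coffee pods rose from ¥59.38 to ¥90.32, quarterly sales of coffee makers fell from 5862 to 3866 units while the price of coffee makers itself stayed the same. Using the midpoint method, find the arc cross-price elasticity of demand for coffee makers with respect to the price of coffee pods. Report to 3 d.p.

ΔQ_A = 3866 − 5862 = -1996; ΔP_B = 90.32 − 59.38 = 30.94.
Midpoints: Q̄_A = 4864.0, P̄_B = 74.85.
ε = (ΔQ_A/Q̄_A)/(ΔP_B/P̄_B) = (-1996/4864.0)/(30.94/74.85) ≈ -0.993.

-0.993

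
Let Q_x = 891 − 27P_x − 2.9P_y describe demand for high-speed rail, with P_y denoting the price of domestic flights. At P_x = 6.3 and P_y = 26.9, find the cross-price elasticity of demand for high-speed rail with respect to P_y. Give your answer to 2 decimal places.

-0.12

At P_x = 6.3 and P_y = 26.9: Q_x = 642.89.
∂Q_x/∂P_y = -2.9.
ε = (∂Q_x/∂P_y)(P_y/Q_x) = -2.9 × (26.9/642.89) ≈ -0.12.
Since ε < 0, high-speed rail and domestic flights are complements.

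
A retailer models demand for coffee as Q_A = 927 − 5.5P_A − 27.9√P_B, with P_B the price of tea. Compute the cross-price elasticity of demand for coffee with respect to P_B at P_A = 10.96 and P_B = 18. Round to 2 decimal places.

At P_A = 10.96 and P_B = 18: Q_A = 748.350.
∂Q_A/∂P_B = -27.9/(2√P_B) = -27.9/(2√18) = -3.2880.
ε = (∂Q_A/∂P_B)(P_B/Q_A) = -3.2880 × (18/748.350) ≈ -0.08.
ε < 0: complements.

-0.08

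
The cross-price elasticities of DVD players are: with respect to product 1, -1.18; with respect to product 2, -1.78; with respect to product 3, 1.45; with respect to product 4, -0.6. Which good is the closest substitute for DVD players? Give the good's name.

product 3

Substitutes have ε > 0. Among the positive values, 1.45 (product 3) is largest.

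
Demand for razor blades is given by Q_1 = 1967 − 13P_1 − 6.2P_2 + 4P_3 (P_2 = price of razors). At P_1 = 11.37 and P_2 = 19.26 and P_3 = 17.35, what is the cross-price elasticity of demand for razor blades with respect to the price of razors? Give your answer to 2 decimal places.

At P_1 = 11.37 and P_2 = 19.26 and P_3 = 17.35: Q_1 = 1769.178.
∂Q_1/∂P_2 = -6.2.
ε = (∂Q_1/∂P_2)(P_2/Q_1) = -6.2 × (19.26/1769.178) ≈ -0.07.
Since ε < 0, razor blades and razors are complements.

-0.07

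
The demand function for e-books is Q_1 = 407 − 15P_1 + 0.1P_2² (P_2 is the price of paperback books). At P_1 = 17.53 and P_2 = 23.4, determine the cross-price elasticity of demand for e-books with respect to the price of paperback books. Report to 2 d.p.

0.55

At P_1 = 17.53 and P_2 = 23.4: Q_1 = 198.806.
∂Q_1/∂P_2 = 0.2P_2 = 0.2(23.4) = 4.6800.
ε = (∂Q_1/∂P_2)(P_2/Q_1) = 4.6800 × (23.4/198.806) ≈ 0.55.
ε > 0: substitutes.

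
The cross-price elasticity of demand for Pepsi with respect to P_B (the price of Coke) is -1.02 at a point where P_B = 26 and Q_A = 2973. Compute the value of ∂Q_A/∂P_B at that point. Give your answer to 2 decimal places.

ε = (∂Q_A/∂P_B)·(P_B/Q_A) ⇒ ∂Q_A/∂P_B = ε·Q_A/P_B = -1.02 × 2973/26 ≈ -116.63.

-116.63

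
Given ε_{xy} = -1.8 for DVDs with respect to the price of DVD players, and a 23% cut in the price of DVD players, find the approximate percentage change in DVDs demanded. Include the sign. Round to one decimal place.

41.4%

%ΔQ ≈ ε × %ΔP of DVD players = -1.8 × (-23%) = 41.4%.
Demand for DVDs rises by about 41.4%.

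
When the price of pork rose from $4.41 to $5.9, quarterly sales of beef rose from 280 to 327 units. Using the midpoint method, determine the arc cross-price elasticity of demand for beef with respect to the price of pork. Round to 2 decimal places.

ΔQ_A = 327 − 280 = 47; ΔP_B = 5.9 − 4.41 = 1.49.
Midpoints: Q̄_A = 303.5, P̄_B = 5.16.
ε = (ΔQ_A/Q̄_A)/(ΔP_B/P̄_B) = (47/303.5)/(1.49/5.16) ≈ 0.54.

0.54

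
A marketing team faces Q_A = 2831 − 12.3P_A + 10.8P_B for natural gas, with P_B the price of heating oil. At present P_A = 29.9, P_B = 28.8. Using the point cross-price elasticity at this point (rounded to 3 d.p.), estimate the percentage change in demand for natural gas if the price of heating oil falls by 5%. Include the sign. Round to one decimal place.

At P_A = 29.9, P_B = 28.8: Q_A = 2774.27.
∂Q_A/∂P_B = 10.8.
ε = (∂Q_A/∂P_B)(P_B/Q_A) = 10.8000 × 28.8/2774.27 ≈ 0.112.
%ΔQ_A ≈ ε × %ΔP_B = 0.112 × (-5%) = -0.6%.

-0.6%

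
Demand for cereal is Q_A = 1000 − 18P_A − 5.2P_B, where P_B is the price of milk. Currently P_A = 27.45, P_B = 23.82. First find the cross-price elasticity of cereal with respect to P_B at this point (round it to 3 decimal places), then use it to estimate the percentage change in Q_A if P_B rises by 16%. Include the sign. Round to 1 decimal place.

At P_A = 27.45, P_B = 23.82: Q_A = 382.036.
∂Q_A/∂P_B = -5.2.
ε = (∂Q_A/∂P_B)(P_B/Q_A) = -5.2000 × 23.82/382.036 ≈ -0.324.
%ΔQ_A ≈ ε × %ΔP_B = -0.324 × (16%) = -5.2%.

-5.2%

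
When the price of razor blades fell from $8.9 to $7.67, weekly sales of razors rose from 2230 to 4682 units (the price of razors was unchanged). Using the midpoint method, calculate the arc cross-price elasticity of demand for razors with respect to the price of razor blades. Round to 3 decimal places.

ΔQ_A = 4682 − 2230 = 2452; ΔP_B = 7.67 − 8.9 = -1.23.
Midpoints: Q̄_A = 3456.0, P̄_B = 8.29.
ε = (ΔQ_A/Q̄_A)/(ΔP_B/P̄_B) = (2452/3456.0)/(-1.23/8.29) ≈ -4.779.

-4.779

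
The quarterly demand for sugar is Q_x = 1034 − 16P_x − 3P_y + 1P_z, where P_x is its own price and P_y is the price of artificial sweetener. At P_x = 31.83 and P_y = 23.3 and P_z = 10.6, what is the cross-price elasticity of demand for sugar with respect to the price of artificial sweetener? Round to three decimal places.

At P_x = 31.83 and P_y = 23.3 and P_z = 10.6: Q_x = 465.42.
∂Q_x/∂P_y = -3.
ε = (∂Q_x/∂P_y)(P_y/Q_x) = -3 × (23.3/465.42) ≈ -0.150.

-0.150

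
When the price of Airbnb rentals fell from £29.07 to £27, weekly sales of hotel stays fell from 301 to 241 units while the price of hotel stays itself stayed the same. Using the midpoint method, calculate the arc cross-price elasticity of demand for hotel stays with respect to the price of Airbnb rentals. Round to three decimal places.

2.999

ΔQ_A = 241 − 301 = -60; ΔP_B = 27 − 29.07 = -2.07.
Midpoints: Q̄_A = 271.0, P̄_B = 28.04.
ε = (ΔQ_A/Q̄_A)/(ΔP_B/P̄_B) = (-60/271.0)/(-2.07/28.04) ≈ 2.999.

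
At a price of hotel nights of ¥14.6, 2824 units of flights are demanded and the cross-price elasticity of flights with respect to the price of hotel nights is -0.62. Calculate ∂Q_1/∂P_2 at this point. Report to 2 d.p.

-119.92

ε = (∂Q_1/∂P_2)·(P_2/Q_1) ⇒ ∂Q_1/∂P_2 = ε·Q_1/P_2 = -0.62 × 2824/14.6 ≈ -119.92.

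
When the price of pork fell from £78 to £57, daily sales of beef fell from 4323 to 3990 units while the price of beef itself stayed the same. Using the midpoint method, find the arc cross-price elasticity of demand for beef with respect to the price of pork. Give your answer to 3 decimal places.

0.258

ΔQ_A = 3990 − 4323 = -333; ΔP_B = 57 − 78 = -21.
Midpoints: Q̄_A = 4156.5, P̄_B = 67.50.
ε = (ΔQ_A/Q̄_A)/(ΔP_B/P̄_B) = (-333/4156.5)/(-21/67.50) ≈ 0.258.
ε > 0: beef and pork are substitutes.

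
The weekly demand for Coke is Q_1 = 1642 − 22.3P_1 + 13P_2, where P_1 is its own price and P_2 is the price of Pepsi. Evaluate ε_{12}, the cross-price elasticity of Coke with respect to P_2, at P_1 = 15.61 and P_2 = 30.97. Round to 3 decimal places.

At P_1 = 15.61 and P_2 = 30.97: Q_1 = 1696.507.
∂Q_1/∂P_2 = 13.
ε = (∂Q_1/∂P_2)(P_2/Q_1) = 13 × (30.97/1696.507) ≈ 0.237.
Since ε > 0, Coke and Pepsi are substitutes.

0.237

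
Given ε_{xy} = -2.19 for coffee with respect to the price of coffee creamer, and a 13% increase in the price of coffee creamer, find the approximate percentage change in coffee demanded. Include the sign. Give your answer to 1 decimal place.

%ΔQ ≈ ε × %ΔP of coffee creamer = -2.19 × (13%) = -28.5%.
Demand for coffee falls by about 28.5%.

-28.5%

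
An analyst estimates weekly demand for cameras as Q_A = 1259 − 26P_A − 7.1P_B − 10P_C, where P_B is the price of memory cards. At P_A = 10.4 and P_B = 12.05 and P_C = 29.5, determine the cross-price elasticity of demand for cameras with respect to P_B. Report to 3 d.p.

-0.141

At P_A = 10.4 and P_B = 12.05 and P_C = 29.5: Q_A = 608.045.
∂Q_A/∂P_B = -7.1.
ε = (∂Q_A/∂P_B)(P_B/Q_A) = -7.1 × (12.05/608.045) ≈ -0.141.
Since ε < 0, cameras and memory cards are complements.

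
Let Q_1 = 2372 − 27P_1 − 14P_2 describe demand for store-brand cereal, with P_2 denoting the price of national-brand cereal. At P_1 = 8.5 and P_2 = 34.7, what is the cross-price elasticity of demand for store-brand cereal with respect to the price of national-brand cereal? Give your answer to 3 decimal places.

At P_1 = 8.5 and P_2 = 34.7: Q_1 = 1656.7.
∂Q_1/∂P_2 = -14.
ε = (∂Q_1/∂P_2)(P_2/Q_1) = -14 × (34.7/1656.7) ≈ -0.293.

-0.293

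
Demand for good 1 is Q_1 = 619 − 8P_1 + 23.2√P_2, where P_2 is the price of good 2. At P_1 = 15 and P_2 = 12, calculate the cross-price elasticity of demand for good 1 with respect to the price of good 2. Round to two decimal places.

0.07

At P_1 = 15 and P_2 = 12: Q_1 = 579.367.
∂Q_1/∂P_2 = 23.2/(2√P_2) = 23.2/(2√12) = 3.3486.
ε = (∂Q_1/∂P_2)(P_2/Q_1) = 3.3486 × (12/579.367) ≈ 0.07.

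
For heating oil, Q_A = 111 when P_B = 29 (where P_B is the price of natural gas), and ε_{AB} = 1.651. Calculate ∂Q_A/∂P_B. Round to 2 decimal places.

6.32

ε = (∂Q_A/∂P_B)·(P_B/Q_A) ⇒ ∂Q_A/∂P_B = ε·Q_A/P_B = 1.651 × 111/29 ≈ 6.32.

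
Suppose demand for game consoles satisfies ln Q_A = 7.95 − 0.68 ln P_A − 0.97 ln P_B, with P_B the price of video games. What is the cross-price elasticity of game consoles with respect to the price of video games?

-0.97

In a log-linear (constant-elasticity) demand function, the coefficient on ln P_B is the cross-price elasticity.
ε = -0.97. Negative, so game consoles and video games are complements.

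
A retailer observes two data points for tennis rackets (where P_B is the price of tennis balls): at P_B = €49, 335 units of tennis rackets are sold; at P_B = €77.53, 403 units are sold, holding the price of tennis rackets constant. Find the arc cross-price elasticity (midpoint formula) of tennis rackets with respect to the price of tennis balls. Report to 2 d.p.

0.41

ΔQ_A = 403 − 335 = 68; ΔP_B = 77.53 − 49 = 28.53.
Midpoints: Q̄_A = 369.0, P̄_B = 63.27.
ε = (ΔQ_A/Q̄_A)/(ΔP_B/P̄_B) = (68/369.0)/(28.53/63.27) ≈ 0.41.
ε > 0: tennis rackets and tennis balls are substitutes.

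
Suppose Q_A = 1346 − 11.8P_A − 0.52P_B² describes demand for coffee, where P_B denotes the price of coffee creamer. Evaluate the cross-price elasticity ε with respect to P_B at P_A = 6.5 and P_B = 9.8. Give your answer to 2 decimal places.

-0.08

At P_A = 6.5 and P_B = 9.8: Q_A = 1219.359.
∂Q_A/∂P_B = -1.04P_B = -1.04(9.8) = -10.1920.
ε = (∂Q_A/∂P_B)(P_B/Q_A) = -10.1920 × (9.8/1219.359) ≈ -0.08.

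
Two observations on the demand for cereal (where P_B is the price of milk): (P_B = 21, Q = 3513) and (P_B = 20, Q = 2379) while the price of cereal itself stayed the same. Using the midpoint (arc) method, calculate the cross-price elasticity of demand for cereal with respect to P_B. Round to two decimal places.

7.89

ΔQ_A = 2379 − 3513 = -1134; ΔP_B = 20 − 21 = -1.
Midpoints: Q̄_A = 2946.0, P̄_B = 20.50.
ε = (ΔQ_A/Q̄_A)/(ΔP_B/P̄_B) = (-1134/2946.0)/(-1/20.50) ≈ 7.89.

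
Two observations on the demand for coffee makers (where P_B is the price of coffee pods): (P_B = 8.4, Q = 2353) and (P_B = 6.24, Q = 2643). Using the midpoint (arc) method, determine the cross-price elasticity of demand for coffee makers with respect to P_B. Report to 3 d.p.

ΔQ_A = 2643 − 2353 = 290; ΔP_B = 6.24 − 8.4 = -2.16.
Midpoints: Q̄_A = 2498.0, P̄_B = 7.32.
ε = (ΔQ_A/Q̄_A)/(ΔP_B/P̄_B) = (290/2498.0)/(-2.16/7.32) ≈ -0.393.
ε < 0: coffee makers and coffee pods are complements.

-0.393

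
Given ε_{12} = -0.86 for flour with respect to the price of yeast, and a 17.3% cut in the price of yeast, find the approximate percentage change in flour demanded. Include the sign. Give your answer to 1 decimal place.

%ΔQ ≈ ε × %ΔP of yeast = -0.86 × (-17.3%) = 14.9%.

14.9%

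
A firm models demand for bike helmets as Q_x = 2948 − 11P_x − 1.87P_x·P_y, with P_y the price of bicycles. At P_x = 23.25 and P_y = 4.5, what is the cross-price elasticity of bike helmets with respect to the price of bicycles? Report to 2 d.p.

-0.08

At P_x = 23.25 and P_y = 4.5: Q_x = 2496.601.
∂Q_x/∂P_y = -1.87P_x = -1.87(23.25) = -43.4775.
ε = (∂Q_x/∂P_y)(P_y/Q_x) = -43.4775 × (4.5/2496.601) ≈ -0.08.
ε < 0: complements.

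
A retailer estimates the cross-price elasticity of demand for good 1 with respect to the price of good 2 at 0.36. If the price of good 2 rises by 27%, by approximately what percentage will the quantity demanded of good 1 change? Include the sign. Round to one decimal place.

9.7%

%ΔQ ≈ ε × %ΔP of good 2 = 0.36 × (27%) = 9.7%.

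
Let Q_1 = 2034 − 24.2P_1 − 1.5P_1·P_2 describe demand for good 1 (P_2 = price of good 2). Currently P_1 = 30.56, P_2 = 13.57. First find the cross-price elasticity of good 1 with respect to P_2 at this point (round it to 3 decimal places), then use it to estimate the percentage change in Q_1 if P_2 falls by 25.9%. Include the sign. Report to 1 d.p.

24.0%

At P_1 = 30.56, P_2 = 13.57: Q_1 = 672.399.
∂Q_1/∂P_2 = -1.5P_1 = -45.8400.
ε = (∂Q_1/∂P_2)(P_2/Q_1) = -45.8400 × 13.57/672.399 ≈ -0.925.
%ΔQ_1 ≈ ε × %ΔP_2 = -0.925 × (-25.9%) = 24.0%.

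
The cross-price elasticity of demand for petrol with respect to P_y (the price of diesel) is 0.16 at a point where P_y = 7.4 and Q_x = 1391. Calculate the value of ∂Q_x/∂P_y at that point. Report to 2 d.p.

ε = (∂Q_x/∂P_y)·(P_y/Q_x) ⇒ ∂Q_x/∂P_y = ε·Q_x/P_y = 0.16 × 1391/7.4 ≈ 30.08.

30.08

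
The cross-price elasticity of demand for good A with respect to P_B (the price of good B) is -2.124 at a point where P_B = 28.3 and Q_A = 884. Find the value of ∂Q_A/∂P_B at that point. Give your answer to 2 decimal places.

-66.35

ε = (∂Q_A/∂P_B)·(P_B/Q_A) ⇒ ∂Q_A/∂P_B = ε·Q_A/P_B = -2.124 × 884/28.3 ≈ -66.35.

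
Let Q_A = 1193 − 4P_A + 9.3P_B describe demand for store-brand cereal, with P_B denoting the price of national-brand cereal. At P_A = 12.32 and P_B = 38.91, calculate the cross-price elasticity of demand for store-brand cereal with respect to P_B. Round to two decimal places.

0.24

At P_A = 12.32 and P_B = 38.91: Q_A = 1505.583.
∂Q_A/∂P_B = 9.3.
ε = (∂Q_A/∂P_B)(P_B/Q_A) = 9.3 × (38.91/1505.583) ≈ 0.24.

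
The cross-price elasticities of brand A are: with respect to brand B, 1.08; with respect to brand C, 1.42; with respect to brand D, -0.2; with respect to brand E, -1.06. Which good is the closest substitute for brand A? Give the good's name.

Substitutes have ε > 0. Among the positive values, 1.42 (brand C) is largest.

brand C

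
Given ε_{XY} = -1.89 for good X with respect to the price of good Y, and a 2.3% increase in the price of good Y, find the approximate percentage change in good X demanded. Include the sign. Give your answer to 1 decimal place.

%ΔQ ≈ ε × %ΔP of good Y = -1.89 × (2.3%) = -4.3%.

-4.3%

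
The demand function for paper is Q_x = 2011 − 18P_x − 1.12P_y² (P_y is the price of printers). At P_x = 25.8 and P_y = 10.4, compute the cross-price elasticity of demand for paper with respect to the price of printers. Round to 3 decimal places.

At P_x = 25.8 and P_y = 10.4: Q_x = 1425.461.
∂Q_x/∂P_y = -2.24P_y = -2.24(10.4) = -23.2960.
ε = (∂Q_x/∂P_y)(P_y/Q_x) = -23.2960 × (10.4/1425.461) ≈ -0.170.
ε < 0: complements.

-0.170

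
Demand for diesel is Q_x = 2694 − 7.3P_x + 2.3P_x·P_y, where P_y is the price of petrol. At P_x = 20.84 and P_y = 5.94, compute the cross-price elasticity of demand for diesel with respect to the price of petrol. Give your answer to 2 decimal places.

0.10

At P_x = 20.84 and P_y = 5.94: Q_x = 2826.584.
∂Q_x/∂P_y = 2.3P_x = 2.3(20.84) = 47.9320.
ε = (∂Q_x/∂P_y)(P_y/Q_x) = 47.9320 × (5.94/2826.584) ≈ 0.10.
ε > 0: substitutes.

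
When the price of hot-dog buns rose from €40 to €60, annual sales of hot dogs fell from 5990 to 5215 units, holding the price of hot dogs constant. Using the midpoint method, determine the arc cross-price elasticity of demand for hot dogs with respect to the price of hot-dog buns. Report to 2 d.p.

ΔQ_A = 5215 − 5990 = -775; ΔP_B = 60 − 40 = 20.
Midpoints: Q̄_A = 5602.5, P̄_B = 50.00.
ε = (ΔQ_A/Q̄_A)/(ΔP_B/P̄_B) = (-775/5602.5)/(20/50.00) ≈ -0.35.
ε < 0: hot dogs and hot-dog buns are complements.

-0.35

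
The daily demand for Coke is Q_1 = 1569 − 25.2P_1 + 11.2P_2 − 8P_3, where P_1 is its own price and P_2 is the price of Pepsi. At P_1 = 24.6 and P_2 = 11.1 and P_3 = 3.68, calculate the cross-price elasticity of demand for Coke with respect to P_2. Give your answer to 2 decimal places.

0.12

At P_1 = 24.6 and P_2 = 11.1 and P_3 = 3.68: Q_1 = 1043.96.
∂Q_1/∂P_2 = 11.2.
ε = (∂Q_1/∂P_2)(P_2/Q_1) = 11.2 × (11.1/1043.96) ≈ 0.12.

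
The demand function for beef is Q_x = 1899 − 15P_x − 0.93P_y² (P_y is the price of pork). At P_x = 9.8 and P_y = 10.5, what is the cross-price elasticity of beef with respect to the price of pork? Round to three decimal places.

At P_x = 9.8 and P_y = 10.5: Q_x = 1649.467.
∂Q_x/∂P_y = -1.86P_y = -1.86(10.5) = -19.5300.
ε = (∂Q_x/∂P_y)(P_y/Q_x) = -19.5300 × (10.5/1649.467) ≈ -0.124.

-0.124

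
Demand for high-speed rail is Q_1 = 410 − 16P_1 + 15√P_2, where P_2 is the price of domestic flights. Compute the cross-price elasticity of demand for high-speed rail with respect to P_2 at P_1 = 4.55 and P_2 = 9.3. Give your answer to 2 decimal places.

0.06

At P_1 = 4.55 and P_2 = 9.3: Q_1 = 382.944.
∂Q_1/∂P_2 = 15/(2√P_2) = 15/(2√9.3) = 2.4593.
ε = (∂Q_1/∂P_2)(P_2/Q_1) = 2.4593 × (9.3/382.944) ≈ 0.06.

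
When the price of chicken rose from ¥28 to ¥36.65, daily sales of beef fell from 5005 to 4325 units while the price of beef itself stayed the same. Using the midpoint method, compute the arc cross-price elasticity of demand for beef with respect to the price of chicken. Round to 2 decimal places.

ΔQ_A = 4325 − 5005 = -680; ΔP_B = 36.65 − 28 = 8.65.
Midpoints: Q̄_A = 4665.0, P̄_B = 32.33.
ε = (ΔQ_A/Q̄_A)/(ΔP_B/P̄_B) = (-680/4665.0)/(8.65/32.33) ≈ -0.54.

-0.54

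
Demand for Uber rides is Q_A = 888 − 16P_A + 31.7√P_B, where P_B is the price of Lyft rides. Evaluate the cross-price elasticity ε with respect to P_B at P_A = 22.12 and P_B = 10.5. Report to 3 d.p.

0.081

At P_A = 22.12 and P_B = 10.5: Q_A = 636.800.
∂Q_A/∂P_B = 31.7/(2√P_B) = 31.7/(2√10.5) = 4.8914.
ε = (∂Q_A/∂P_B)(P_B/Q_A) = 4.8914 × (10.5/636.800) ≈ 0.081.
ε > 0: substitutes.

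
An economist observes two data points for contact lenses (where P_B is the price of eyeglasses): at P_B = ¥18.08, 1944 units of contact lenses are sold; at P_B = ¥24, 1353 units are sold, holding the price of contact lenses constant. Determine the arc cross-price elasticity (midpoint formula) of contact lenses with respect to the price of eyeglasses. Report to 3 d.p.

ΔQ_A = 1353 − 1944 = -591; ΔP_B = 24 − 18.08 = 5.92.
Midpoints: Q̄_A = 1648.5, P̄_B = 21.04.
ε = (ΔQ_A/Q̄_A)/(ΔP_B/P̄_B) = (-591/1648.5)/(5.92/21.04) ≈ -1.274.
ε < 0: contact lenses and eyeglasses are complements.

-1.274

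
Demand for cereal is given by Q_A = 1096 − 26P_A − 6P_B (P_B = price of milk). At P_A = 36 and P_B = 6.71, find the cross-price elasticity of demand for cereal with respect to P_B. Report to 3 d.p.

At P_A = 36 and P_B = 6.71: Q_A = 119.74.
∂Q_A/∂P_B = -6.
ε = (∂Q_A/∂P_B)(P_B/Q_A) = -6 × (6.71/119.74) ≈ -0.336.
Since ε < 0, cereal and milk are complements.

-0.336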